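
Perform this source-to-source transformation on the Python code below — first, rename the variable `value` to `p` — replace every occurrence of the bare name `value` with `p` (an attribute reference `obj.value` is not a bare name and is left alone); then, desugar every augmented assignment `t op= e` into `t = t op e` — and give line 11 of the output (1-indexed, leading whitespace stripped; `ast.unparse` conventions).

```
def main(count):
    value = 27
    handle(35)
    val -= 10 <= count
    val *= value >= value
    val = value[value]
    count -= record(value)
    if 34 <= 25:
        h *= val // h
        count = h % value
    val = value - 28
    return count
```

Transformed code:
def main(count):
    p = 27
    handle(35)
    val = val - (10 <= count)
    val = val * (p >= p)
    val = p[p]
    count = count - record(p)
    if 34 <= 25:
        h = h * (val // h)
        count = h % p
    val = p - 28
    return count

val = p - 28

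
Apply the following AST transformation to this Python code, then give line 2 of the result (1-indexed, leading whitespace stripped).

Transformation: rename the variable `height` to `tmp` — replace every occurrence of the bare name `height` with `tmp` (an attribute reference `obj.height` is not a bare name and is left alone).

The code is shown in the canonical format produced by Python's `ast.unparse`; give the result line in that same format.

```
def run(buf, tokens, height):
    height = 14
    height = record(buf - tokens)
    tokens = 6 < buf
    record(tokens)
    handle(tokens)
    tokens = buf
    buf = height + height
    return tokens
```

tmp = 14

Transformed code:
def run(buf, tokens, tmp):
    tmp = 14
    tmp = record(buf - tokens)
    tokens = 6 < buf
    record(tokens)
    handle(tokens)
    tokens = buf
    buf = tmp + tmp
    return tokens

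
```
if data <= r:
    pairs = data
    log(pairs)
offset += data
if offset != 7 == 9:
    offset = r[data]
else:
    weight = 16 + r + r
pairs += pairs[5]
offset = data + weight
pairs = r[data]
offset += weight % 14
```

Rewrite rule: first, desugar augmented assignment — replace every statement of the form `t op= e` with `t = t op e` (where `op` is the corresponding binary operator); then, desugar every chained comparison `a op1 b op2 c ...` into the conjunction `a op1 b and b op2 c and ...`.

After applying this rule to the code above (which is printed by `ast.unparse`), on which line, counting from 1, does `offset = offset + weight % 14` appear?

12

Transformed code:
if data <= r:
    pairs = data
    log(pairs)
offset = offset + data
if offset != 7 and 7 == 9:
    offset = r[data]
else:
    weight = 16 + r + r
pairs = pairs + pairs[5]
offset = data + weight
pairs = r[data]
offset = offset + weight % 14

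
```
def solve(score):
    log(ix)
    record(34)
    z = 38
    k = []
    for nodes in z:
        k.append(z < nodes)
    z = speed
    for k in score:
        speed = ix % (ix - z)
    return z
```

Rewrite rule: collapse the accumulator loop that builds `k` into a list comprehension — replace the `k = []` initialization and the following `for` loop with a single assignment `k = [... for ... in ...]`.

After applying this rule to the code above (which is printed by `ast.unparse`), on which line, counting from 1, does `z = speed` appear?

6

Transformed code:
def solve(score):
    log(ix)
    record(34)
    z = 38
    k = [z < nodes for nodes in z]
    z = speed
    for k in score:
        speed = ix % (ix - z)
    return z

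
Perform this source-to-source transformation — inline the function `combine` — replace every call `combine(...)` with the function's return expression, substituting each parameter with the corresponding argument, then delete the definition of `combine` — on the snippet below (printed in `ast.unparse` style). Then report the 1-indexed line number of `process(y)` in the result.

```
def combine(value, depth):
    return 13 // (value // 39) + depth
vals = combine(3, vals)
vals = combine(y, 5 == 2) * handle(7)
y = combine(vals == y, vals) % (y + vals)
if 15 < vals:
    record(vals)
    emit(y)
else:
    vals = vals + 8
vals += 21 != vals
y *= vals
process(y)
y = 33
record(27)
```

11

Transformed code:
vals = 13 // (3 // 39) + vals
vals = (13 // (y // 39) + (5 == 2)) * handle(7)
y = (13 // ((vals == y) // 39) + vals) % (y + vals)
if 15 < vals:
    record(vals)
    emit(y)
else:
    vals = vals + 8
vals += 21 != vals
y *= vals
process(y)
y = 33
record(27)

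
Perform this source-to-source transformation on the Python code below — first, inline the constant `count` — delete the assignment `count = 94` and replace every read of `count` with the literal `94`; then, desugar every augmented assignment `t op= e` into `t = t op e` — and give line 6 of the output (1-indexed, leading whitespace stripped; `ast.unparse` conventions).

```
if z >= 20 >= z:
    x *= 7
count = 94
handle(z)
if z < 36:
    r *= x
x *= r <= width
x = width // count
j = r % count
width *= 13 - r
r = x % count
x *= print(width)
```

x = x * (r <= width)

Transformed code:
if z >= 20 >= z:
    x = x * 7
handle(z)
if z < 36:
    r = r * x
x = x * (r <= width)
x = width // 94
j = r % 94
width = width * (13 - r)
r = x % 94
x = x * print(width)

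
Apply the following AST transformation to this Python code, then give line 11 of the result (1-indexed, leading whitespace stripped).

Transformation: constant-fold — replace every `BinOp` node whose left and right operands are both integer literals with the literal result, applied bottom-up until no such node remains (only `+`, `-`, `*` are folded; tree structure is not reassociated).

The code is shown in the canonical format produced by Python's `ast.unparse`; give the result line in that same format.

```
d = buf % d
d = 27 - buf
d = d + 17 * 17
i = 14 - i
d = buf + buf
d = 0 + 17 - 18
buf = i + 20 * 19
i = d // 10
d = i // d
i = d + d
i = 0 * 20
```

Transformed code:
d = buf % d
d = 27 - buf
d = d + 289
i = 14 - i
d = buf + buf
d = -1
buf = i + 380
i = d // 10
d = i // d
i = d + d
i = 0

i = 0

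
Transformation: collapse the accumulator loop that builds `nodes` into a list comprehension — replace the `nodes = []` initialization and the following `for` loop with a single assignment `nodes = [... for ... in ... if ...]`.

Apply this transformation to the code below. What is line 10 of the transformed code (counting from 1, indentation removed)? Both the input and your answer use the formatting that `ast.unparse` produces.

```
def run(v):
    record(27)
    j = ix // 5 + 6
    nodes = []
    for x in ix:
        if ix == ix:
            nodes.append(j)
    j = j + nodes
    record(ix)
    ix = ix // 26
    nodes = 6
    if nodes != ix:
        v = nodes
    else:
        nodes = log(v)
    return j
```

Transformed code:
def run(v):
    record(27)
    j = ix // 5 + 6
    nodes = [j for x in ix if ix == ix]
    j = j + nodes
    record(ix)
    ix = ix // 26
    nodes = 6
    if nodes != ix:
        v = nodes
    else:
        nodes = log(v)
    return j

v = nodes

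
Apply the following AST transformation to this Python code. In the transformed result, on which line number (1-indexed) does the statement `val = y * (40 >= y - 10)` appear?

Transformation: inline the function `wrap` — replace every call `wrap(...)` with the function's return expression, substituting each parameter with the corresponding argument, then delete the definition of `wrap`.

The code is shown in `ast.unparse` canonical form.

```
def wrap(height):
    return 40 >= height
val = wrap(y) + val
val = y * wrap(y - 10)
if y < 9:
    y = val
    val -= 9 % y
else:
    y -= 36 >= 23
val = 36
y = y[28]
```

2

Transformed code:
val = (40 >= y) + val
val = y * (40 >= y - 10)
if y < 9:
    y = val
    val -= 9 % y
else:
    y -= 36 >= 23
val = 36
y = y[28]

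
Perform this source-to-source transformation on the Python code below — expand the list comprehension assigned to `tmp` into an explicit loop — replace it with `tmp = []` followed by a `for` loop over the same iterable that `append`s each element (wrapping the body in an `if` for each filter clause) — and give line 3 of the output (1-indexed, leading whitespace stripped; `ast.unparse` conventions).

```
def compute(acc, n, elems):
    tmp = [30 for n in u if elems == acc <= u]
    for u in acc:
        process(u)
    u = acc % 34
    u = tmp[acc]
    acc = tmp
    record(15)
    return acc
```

for n in u:

Transformed code:
def compute(acc, n, elems):
    tmp = []
    for n in u:
        if elems == acc <= u:
            tmp.append(30)
    for u in acc:
        process(u)
    u = acc % 34
    u = tmp[acc]
    acc = tmp
    record(15)
    return acc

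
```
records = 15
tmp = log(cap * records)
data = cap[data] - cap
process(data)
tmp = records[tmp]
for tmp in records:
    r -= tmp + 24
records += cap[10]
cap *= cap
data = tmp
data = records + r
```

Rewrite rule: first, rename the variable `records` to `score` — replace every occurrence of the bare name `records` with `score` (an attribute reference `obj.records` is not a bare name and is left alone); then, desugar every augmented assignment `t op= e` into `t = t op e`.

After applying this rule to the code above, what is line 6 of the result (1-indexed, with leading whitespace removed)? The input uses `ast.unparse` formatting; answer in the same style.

Transformed code:
score = 15
tmp = log(cap * score)
data = cap[data] - cap
process(data)
tmp = score[tmp]
for tmp in score:
    r = r - (tmp + 24)
score = score + cap[10]
cap = cap * cap
data = tmp
data = score + r

for tmp in score:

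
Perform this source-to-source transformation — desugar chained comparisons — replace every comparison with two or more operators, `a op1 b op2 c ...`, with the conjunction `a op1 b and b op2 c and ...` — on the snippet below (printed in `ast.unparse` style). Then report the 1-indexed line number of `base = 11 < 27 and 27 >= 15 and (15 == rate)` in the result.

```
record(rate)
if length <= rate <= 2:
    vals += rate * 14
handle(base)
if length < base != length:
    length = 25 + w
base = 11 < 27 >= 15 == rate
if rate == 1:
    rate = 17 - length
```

7

Transformed code:
record(rate)
if length <= rate and rate <= 2:
    vals += rate * 14
handle(base)
if length < base and base != length:
    length = 25 + w
base = 11 < 27 and 27 >= 15 and (15 == rate)
if rate == 1:
    rate = 17 - length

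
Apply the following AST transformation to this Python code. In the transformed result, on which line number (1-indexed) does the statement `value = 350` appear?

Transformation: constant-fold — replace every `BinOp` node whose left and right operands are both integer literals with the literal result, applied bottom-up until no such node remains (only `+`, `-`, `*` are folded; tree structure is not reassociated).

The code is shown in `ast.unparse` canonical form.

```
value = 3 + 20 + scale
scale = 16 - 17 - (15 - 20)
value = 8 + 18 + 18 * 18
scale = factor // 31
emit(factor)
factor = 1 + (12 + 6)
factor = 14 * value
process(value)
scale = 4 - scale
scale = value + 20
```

3

Transformed code:
value = 23 + scale
scale = 4
value = 350
scale = factor // 31
emit(factor)
factor = 19
factor = 14 * value
process(value)
scale = 4 - scale
scale = value + 20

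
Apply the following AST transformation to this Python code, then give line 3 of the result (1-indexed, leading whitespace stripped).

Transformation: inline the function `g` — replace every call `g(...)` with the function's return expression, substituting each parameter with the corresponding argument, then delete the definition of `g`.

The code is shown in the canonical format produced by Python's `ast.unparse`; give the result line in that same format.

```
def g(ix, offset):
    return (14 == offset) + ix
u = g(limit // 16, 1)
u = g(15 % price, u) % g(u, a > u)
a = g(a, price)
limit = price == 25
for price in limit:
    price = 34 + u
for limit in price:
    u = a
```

Transformed code:
u = (14 == 1) + limit // 16
u = ((14 == u) + 15 % price) % ((14 == (a > u)) + u)
a = (14 == price) + a
limit = price == 25
for price in limit:
    price = 34 + u
for limit in price:
    u = a

a = (14 == price) + a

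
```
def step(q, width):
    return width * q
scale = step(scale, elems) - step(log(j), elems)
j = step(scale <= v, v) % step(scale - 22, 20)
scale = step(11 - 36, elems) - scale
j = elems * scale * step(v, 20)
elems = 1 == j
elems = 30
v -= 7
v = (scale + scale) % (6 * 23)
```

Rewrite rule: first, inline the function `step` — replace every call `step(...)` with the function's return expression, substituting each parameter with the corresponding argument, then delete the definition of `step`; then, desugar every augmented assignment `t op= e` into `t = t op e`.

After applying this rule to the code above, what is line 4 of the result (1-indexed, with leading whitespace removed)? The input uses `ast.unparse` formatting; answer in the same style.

j = elems * scale * (20 * v)

Transformed code:
scale = elems * scale - elems * log(j)
j = v * (scale <= v) % (20 * (scale - 22))
scale = elems * (11 - 36) - scale
j = elems * scale * (20 * v)
elems = 1 == j
elems = 30
v = v - 7
v = (scale + scale) % (6 * 23)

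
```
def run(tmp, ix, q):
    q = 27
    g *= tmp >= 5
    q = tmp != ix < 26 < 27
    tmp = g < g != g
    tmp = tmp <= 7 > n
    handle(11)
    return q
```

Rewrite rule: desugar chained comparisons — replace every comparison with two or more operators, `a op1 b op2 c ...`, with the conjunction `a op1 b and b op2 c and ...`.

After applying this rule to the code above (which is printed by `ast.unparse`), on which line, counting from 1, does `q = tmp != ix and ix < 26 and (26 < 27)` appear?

Transformed code:
def run(tmp, ix, q):
    q = 27
    g *= tmp >= 5
    q = tmp != ix and ix < 26 and (26 < 27)
    tmp = g < g and g != g
    tmp = tmp <= 7 and 7 > n
    handle(11)
    return q

4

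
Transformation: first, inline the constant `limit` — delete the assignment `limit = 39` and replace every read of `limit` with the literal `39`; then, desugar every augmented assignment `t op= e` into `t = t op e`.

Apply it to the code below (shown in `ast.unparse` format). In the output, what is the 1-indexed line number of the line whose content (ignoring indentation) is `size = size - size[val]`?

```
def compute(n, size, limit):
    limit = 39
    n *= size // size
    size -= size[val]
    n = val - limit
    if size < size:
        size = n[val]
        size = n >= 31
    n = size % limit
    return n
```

3

Transformed code:
def compute(n, size, limit):
    n = n * (size // size)
    size = size - size[val]
    n = val - 39
    if size < size:
        size = n[val]
        size = n >= 31
    n = size % 39
    return n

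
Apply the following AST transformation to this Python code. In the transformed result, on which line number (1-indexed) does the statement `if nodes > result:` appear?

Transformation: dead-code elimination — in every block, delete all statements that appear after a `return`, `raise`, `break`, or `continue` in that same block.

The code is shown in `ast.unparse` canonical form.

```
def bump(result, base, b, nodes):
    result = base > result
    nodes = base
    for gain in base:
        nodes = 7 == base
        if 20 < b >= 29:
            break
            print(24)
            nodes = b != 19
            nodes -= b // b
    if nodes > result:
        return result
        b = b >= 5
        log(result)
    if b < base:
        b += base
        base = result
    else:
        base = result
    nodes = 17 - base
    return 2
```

8

Transformed code:
def bump(result, base, b, nodes):
    result = base > result
    nodes = base
    for gain in base:
        nodes = 7 == base
        if 20 < b >= 29:
            break
    if nodes > result:
        return result
    if b < base:
        b += base
        base = result
    else:
        base = result
    nodes = 17 - base
    return 2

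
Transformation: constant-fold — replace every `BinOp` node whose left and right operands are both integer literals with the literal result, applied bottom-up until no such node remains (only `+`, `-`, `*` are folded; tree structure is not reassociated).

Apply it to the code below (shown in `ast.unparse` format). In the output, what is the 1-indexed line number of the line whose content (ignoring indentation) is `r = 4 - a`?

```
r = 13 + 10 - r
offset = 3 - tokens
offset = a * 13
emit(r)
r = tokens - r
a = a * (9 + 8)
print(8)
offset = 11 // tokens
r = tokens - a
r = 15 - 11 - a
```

Transformed code:
r = 23 - r
offset = 3 - tokens
offset = a * 13
emit(r)
r = tokens - r
a = a * 17
print(8)
offset = 11 // tokens
r = tokens - a
r = 4 - a

10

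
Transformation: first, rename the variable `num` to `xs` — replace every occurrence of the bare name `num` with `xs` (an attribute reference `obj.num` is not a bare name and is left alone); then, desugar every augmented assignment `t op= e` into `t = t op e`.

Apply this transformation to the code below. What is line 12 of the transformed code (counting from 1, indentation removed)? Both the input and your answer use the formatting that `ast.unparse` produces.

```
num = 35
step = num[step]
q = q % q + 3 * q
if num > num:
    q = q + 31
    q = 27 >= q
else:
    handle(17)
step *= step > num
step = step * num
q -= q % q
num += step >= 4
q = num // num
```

Transformed code:
xs = 35
step = xs[step]
q = q % q + 3 * q
if xs > xs:
    q = q + 31
    q = 27 >= q
else:
    handle(17)
step = step * (step > xs)
step = step * xs
q = q - q % q
xs = xs + (step >= 4)
q = xs // xs

xs = xs + (step >= 4)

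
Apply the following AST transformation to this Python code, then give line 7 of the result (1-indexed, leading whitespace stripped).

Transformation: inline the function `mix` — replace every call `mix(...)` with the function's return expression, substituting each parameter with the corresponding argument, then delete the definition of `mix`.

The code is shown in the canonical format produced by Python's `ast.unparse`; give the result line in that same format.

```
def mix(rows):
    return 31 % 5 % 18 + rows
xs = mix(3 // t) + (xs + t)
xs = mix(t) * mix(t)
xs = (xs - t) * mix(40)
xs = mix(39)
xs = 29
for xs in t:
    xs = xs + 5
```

xs = xs + 5

Transformed code:
xs = 31 % 5 % 18 + 3 // t + (xs + t)
xs = (31 % 5 % 18 + t) * (31 % 5 % 18 + t)
xs = (xs - t) * (31 % 5 % 18 + 40)
xs = 31 % 5 % 18 + 39
xs = 29
for xs in t:
    xs = xs + 5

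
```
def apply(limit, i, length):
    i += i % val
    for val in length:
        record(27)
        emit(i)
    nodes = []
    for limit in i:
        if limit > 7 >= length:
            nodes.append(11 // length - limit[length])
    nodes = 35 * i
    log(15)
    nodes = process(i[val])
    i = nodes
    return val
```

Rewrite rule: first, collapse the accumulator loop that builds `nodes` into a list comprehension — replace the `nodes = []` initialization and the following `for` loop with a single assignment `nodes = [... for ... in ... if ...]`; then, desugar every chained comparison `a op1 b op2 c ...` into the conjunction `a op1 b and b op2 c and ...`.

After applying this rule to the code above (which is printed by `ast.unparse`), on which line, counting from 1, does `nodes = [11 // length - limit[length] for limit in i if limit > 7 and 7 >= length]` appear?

Transformed code:
def apply(limit, i, length):
    i += i % val
    for val in length:
        record(27)
        emit(i)
    nodes = [11 // length - limit[length] for limit in i if limit > 7 and 7 >= length]
    nodes = 35 * i
    log(15)
    nodes = process(i[val])
    i = nodes
    return val

6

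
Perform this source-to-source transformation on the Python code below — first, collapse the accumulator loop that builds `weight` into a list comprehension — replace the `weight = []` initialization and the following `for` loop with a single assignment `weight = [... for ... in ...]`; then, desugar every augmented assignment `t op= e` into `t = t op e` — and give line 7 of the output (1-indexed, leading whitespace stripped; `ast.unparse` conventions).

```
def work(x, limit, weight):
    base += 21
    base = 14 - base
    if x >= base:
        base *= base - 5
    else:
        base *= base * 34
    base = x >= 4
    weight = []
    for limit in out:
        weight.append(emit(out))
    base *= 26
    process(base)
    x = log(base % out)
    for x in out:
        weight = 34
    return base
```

base = base * (base * 34)

Transformed code:
def work(x, limit, weight):
    base = base + 21
    base = 14 - base
    if x >= base:
        base = base * (base - 5)
    else:
        base = base * (base * 34)
    base = x >= 4
    weight = [emit(out) for limit in out]
    base = base * 26
    process(base)
    x = log(base % out)
    for x in out:
        weight = 34
    return base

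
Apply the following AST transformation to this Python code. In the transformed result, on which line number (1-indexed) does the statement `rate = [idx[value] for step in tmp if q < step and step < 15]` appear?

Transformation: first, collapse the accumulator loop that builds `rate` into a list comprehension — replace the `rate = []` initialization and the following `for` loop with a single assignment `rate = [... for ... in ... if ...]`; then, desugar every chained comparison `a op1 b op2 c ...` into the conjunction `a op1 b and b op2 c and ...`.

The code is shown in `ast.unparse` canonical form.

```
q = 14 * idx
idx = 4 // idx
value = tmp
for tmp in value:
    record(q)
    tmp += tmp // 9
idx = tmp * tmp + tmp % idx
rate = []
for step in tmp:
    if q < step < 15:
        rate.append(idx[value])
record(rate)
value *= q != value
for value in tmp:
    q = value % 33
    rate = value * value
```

Transformed code:
q = 14 * idx
idx = 4 // idx
value = tmp
for tmp in value:
    record(q)
    tmp += tmp // 9
idx = tmp * tmp + tmp % idx
rate = [idx[value] for step in tmp if q < step and step < 15]
record(rate)
value *= q != value
for value in tmp:
    q = value % 33
    rate = value * value

8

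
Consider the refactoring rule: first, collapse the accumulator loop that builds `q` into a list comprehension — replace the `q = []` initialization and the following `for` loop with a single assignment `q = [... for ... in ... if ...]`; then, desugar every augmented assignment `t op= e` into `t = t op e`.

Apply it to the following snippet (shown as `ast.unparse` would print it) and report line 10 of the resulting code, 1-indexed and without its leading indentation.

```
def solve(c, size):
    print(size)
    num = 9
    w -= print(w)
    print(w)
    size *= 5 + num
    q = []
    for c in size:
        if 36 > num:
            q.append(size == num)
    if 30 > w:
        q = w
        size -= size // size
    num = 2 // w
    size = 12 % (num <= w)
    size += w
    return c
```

size = size - size // size

Transformed code:
def solve(c, size):
    print(size)
    num = 9
    w = w - print(w)
    print(w)
    size = size * (5 + num)
    q = [size == num for c in size if 36 > num]
    if 30 > w:
        q = w
        size = size - size // size
    num = 2 // w
    size = 12 % (num <= w)
    size = size + w
    return c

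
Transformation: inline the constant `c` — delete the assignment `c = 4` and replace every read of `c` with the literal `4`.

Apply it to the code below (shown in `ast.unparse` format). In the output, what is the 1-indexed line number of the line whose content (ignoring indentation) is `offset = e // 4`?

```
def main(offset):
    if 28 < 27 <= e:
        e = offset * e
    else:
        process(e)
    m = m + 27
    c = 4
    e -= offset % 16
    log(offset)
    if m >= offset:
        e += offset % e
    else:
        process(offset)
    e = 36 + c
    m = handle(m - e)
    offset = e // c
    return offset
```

15

Transformed code:
def main(offset):
    if 28 < 27 <= e:
        e = offset * e
    else:
        process(e)
    m = m + 27
    e -= offset % 16
    log(offset)
    if m >= offset:
        e += offset % e
    else:
        process(offset)
    e = 36 + 4
    m = handle(m - e)
    offset = e // 4
    return offset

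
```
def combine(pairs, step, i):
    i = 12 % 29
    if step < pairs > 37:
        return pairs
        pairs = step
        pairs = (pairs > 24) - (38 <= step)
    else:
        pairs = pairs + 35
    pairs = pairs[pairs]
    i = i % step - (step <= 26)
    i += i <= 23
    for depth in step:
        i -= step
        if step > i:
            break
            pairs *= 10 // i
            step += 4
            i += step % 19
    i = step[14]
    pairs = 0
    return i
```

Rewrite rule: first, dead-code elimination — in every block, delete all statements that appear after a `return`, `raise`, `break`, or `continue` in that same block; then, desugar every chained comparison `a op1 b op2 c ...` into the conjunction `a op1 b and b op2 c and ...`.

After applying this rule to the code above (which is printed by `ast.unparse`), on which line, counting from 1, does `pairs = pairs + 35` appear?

6

Transformed code:
def combine(pairs, step, i):
    i = 12 % 29
    if step < pairs and pairs > 37:
        return pairs
    else:
        pairs = pairs + 35
    pairs = pairs[pairs]
    i = i % step - (step <= 26)
    i += i <= 23
    for depth in step:
        i -= step
        if step > i:
            break
    i = step[14]
    pairs = 0
    return i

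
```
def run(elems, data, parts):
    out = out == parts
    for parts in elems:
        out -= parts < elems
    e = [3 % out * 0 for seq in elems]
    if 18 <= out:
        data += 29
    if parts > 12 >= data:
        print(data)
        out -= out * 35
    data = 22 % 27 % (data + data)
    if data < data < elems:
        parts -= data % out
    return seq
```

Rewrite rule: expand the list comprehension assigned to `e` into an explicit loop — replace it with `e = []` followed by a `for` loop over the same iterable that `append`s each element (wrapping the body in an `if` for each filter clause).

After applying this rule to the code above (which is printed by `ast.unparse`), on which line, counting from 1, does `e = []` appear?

Transformed code:
def run(elems, data, parts):
    out = out == parts
    for parts in elems:
        out -= parts < elems
    e = []
    for seq in elems:
        e.append(3 % out * 0)
    if 18 <= out:
        data += 29
    if parts > 12 >= data:
        print(data)
        out -= out * 35
    data = 22 % 27 % (data + data)
    if data < data < elems:
        parts -= data % out
    return seq

5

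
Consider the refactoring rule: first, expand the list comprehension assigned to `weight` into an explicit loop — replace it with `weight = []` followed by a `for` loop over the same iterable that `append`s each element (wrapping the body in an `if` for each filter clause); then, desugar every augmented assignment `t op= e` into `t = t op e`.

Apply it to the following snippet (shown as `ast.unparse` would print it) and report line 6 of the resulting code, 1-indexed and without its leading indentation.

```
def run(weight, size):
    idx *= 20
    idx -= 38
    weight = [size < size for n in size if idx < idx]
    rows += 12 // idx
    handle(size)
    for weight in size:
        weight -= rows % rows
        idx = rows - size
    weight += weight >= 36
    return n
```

Transformed code:
def run(weight, size):
    idx = idx * 20
    idx = idx - 38
    weight = []
    for n in size:
        if idx < idx:
            weight.append(size < size)
    rows = rows + 12 // idx
    handle(size)
    for weight in size:
        weight = weight - rows % rows
        idx = rows - size
    weight = weight + (weight >= 36)
    return n

if idx < idx:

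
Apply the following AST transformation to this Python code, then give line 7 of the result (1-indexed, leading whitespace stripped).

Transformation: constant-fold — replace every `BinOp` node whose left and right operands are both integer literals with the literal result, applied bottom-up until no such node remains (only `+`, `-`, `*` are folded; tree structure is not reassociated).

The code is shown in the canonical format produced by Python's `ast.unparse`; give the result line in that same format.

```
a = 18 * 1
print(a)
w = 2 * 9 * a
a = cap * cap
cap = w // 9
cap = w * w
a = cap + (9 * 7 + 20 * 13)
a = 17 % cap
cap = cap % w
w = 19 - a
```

Transformed code:
a = 18
print(a)
w = 18 * a
a = cap * cap
cap = w // 9
cap = w * w
a = cap + 323
a = 17 % cap
cap = cap % w
w = 19 - a

a = cap + 323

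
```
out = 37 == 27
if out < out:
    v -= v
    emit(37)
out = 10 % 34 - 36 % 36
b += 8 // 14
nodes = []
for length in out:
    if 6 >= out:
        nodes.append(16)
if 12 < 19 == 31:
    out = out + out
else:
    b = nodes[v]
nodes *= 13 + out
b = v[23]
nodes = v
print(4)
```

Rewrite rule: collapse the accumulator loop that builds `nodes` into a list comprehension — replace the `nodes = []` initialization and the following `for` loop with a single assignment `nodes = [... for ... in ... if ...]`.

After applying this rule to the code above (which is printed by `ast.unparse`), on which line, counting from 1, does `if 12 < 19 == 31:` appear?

8

Transformed code:
out = 37 == 27
if out < out:
    v -= v
    emit(37)
out = 10 % 34 - 36 % 36
b += 8 // 14
nodes = [16 for length in out if 6 >= out]
if 12 < 19 == 31:
    out = out + out
else:
    b = nodes[v]
nodes *= 13 + out
b = v[23]
nodes = v
print(4)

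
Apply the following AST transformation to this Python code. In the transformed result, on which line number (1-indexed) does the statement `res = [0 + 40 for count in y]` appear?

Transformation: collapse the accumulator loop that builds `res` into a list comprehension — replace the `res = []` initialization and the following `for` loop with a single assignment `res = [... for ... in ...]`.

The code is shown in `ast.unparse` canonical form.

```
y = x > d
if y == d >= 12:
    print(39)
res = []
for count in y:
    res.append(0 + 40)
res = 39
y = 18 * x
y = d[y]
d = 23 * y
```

Transformed code:
y = x > d
if y == d >= 12:
    print(39)
res = [0 + 40 for count in y]
res = 39
y = 18 * x
y = d[y]
d = 23 * y

4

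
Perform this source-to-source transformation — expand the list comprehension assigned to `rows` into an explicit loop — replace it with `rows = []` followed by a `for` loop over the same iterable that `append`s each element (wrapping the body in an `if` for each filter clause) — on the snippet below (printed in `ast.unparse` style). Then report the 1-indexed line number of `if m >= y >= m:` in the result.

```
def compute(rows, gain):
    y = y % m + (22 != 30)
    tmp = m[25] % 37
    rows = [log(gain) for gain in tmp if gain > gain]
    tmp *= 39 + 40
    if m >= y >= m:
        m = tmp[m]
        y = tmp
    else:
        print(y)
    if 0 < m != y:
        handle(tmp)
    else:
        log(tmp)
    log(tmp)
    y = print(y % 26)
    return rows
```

Transformed code:
def compute(rows, gain):
    y = y % m + (22 != 30)
    tmp = m[25] % 37
    rows = []
    for gain in tmp:
        if gain > gain:
            rows.append(log(gain))
    tmp *= 39 + 40
    if m >= y >= m:
        m = tmp[m]
        y = tmp
    else:
        print(y)
    if 0 < m != y:
        handle(tmp)
    else:
        log(tmp)
    log(tmp)
    y = print(y % 26)
    return rows

9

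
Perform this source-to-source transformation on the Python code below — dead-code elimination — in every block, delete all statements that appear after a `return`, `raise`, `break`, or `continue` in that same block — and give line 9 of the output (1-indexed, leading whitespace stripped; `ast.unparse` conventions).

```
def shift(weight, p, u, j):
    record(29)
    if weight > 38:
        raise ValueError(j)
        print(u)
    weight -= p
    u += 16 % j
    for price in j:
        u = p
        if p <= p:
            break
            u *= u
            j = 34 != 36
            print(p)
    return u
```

if p <= p:

Transformed code:
def shift(weight, p, u, j):
    record(29)
    if weight > 38:
        raise ValueError(j)
    weight -= p
    u += 16 % j
    for price in j:
        u = p
        if p <= p:
            break
    return u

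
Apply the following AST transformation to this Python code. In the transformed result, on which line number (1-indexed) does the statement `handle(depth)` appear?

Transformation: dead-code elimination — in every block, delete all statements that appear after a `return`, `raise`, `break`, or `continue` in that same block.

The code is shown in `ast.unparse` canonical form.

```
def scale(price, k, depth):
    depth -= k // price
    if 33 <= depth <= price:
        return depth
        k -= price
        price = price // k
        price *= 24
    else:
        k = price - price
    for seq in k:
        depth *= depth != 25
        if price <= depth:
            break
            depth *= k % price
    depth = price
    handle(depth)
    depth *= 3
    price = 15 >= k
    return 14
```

Transformed code:
def scale(price, k, depth):
    depth -= k // price
    if 33 <= depth <= price:
        return depth
    else:
        k = price - price
    for seq in k:
        depth *= depth != 25
        if price <= depth:
            break
    depth = price
    handle(depth)
    depth *= 3
    price = 15 >= k
    return 14

12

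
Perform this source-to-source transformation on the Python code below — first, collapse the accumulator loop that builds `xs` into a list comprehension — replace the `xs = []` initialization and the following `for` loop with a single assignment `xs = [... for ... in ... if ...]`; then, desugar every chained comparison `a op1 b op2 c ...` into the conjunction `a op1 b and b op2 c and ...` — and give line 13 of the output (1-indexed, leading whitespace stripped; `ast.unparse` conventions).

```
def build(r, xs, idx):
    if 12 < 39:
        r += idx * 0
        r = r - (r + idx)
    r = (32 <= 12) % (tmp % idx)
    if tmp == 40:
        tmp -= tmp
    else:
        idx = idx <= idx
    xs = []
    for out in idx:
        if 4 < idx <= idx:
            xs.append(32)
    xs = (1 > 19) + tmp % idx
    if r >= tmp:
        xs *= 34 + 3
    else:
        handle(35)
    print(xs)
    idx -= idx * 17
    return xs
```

Transformed code:
def build(r, xs, idx):
    if 12 < 39:
        r += idx * 0
        r = r - (r + idx)
    r = (32 <= 12) % (tmp % idx)
    if tmp == 40:
        tmp -= tmp
    else:
        idx = idx <= idx
    xs = [32 for out in idx if 4 < idx and idx <= idx]
    xs = (1 > 19) + tmp % idx
    if r >= tmp:
        xs *= 34 + 3
    else:
        handle(35)
    print(xs)
    idx -= idx * 17
    return xs

xs *= 34 + 3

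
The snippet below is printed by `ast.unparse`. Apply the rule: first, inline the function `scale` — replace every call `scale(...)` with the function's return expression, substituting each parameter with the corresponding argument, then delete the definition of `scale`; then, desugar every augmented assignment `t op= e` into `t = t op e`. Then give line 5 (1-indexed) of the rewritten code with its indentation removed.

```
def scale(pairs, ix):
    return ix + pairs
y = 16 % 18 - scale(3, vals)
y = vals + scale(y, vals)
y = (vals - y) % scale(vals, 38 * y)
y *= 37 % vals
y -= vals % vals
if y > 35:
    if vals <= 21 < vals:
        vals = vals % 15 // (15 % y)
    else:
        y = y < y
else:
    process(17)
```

y = y - vals % vals

Transformed code:
y = 16 % 18 - (vals + 3)
y = vals + (vals + y)
y = (vals - y) % (38 * y + vals)
y = y * (37 % vals)
y = y - vals % vals
if y > 35:
    if vals <= 21 < vals:
        vals = vals % 15 // (15 % y)
    else:
        y = y < y
else:
    process(17)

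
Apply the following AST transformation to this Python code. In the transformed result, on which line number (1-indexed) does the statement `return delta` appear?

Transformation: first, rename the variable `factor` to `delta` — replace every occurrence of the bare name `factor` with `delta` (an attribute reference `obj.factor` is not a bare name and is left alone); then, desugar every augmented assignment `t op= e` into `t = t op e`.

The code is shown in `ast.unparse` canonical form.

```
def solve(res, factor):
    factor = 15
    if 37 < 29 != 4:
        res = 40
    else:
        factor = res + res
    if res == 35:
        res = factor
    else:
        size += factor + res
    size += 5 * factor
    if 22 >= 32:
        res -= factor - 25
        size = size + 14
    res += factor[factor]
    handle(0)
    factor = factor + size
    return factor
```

Transformed code:
def solve(res, delta):
    delta = 15
    if 37 < 29 != 4:
        res = 40
    else:
        delta = res + res
    if res == 35:
        res = delta
    else:
        size = size + (delta + res)
    size = size + 5 * delta
    if 22 >= 32:
        res = res - (delta - 25)
        size = size + 14
    res = res + delta[delta]
    handle(0)
    delta = delta + size
    return delta

18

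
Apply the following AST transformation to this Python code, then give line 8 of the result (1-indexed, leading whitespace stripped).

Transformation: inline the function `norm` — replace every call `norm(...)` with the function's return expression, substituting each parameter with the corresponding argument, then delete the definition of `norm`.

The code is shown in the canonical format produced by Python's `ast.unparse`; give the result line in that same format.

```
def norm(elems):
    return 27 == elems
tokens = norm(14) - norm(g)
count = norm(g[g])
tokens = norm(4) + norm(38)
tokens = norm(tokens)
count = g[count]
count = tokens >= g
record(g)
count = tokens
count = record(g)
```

count = tokens

Transformed code:
tokens = (27 == 14) - (27 == g)
count = 27 == g[g]
tokens = (27 == 4) + (27 == 38)
tokens = 27 == tokens
count = g[count]
count = tokens >= g
record(g)
count = tokens
count = record(g)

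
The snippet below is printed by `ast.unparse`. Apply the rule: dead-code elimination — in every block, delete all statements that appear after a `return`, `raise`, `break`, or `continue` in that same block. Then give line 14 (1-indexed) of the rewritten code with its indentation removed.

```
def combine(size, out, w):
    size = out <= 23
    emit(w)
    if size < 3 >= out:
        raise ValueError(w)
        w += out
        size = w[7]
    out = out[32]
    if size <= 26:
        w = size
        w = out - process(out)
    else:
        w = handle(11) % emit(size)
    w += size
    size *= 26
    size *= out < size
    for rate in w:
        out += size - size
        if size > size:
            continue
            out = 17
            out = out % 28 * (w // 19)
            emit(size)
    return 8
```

Transformed code:
def combine(size, out, w):
    size = out <= 23
    emit(w)
    if size < 3 >= out:
        raise ValueError(w)
    out = out[32]
    if size <= 26:
        w = size
        w = out - process(out)
    else:
        w = handle(11) % emit(size)
    w += size
    size *= 26
    size *= out < size
    for rate in w:
        out += size - size
        if size > size:
            continue
    return 8

size *= out < size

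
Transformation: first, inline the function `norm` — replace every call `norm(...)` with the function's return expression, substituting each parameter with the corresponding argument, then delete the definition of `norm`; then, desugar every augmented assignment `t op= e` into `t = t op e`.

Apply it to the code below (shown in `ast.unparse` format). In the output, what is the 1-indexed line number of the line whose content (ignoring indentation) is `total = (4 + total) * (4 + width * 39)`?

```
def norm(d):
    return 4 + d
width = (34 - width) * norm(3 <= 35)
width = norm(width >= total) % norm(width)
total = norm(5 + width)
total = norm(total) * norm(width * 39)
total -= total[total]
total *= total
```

Transformed code:
width = (34 - width) * (4 + (3 <= 35))
width = (4 + (width >= total)) % (4 + width)
total = 4 + (5 + width)
total = (4 + total) * (4 + width * 39)
total = total - total[total]
total = total * total

4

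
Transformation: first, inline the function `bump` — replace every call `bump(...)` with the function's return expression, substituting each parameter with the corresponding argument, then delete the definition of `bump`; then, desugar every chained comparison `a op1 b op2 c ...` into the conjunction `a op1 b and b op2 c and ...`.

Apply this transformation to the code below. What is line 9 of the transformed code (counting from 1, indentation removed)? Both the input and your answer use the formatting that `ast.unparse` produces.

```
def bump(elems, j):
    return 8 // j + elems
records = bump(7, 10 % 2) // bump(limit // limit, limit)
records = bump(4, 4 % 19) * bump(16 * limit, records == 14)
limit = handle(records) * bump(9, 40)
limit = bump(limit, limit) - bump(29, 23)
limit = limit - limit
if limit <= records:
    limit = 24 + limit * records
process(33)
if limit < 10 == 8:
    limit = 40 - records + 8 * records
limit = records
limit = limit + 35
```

if limit < 10 and 10 == 8:

Transformed code:
records = (8 // (10 % 2) + 7) // (8 // limit + limit // limit)
records = (8 // (4 % 19) + 4) * (8 // (records == 14) + 16 * limit)
limit = handle(records) * (8 // 40 + 9)
limit = 8 // limit + limit - (8 // 23 + 29)
limit = limit - limit
if limit <= records:
    limit = 24 + limit * records
process(33)
if limit < 10 and 10 == 8:
    limit = 40 - records + 8 * records
limit = records
limit = limit + 35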